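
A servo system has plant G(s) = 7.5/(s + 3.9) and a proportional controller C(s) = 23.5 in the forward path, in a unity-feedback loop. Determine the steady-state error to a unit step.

The loop is type 0. Static position error constant K_pos = C(0)·G(0) = 23.5·1.923 = 45.19.
Steady-state error to a unit step: e_ss = 1/(1+K_pos) = 1/46.19 = 0.0216.

0.0216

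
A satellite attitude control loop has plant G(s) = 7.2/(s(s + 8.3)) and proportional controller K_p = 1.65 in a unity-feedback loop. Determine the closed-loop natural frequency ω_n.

The closed-loop denominator is s(s+8.3) + 1.65·7.2 = s² + 8.3s + 11.88.
So ω_n² = 11.88 ⇒ ω_n = 3.447 rad/s, and ζ = 8.3/(2ω_n) = 1.2.

ω_n = 3.45 rad/s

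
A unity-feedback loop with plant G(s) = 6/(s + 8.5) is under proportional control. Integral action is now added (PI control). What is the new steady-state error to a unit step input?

0

Adding integral action puts a pole at s = 0 in the forward path, raising the system type to 1; a type-1 loop has zero steady-state error to a step.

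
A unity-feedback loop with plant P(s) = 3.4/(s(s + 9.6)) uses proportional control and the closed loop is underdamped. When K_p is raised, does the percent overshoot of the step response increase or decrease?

Characteristic equation s² + 9.6s + K_p·3.4 = 0: raising K_p raises ω_n while 2ζω_n = 9.6 is fixed, so ζ falls and overshoot grows.

increase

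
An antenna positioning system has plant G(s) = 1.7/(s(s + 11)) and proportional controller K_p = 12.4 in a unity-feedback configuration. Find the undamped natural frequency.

The closed-loop denominator is s(s+11) + 12.4·1.7 = s² + 11s + 21.08.
So ω_n² = 21.08 ⇒ ω_n = 4.591 rad/s, and ζ = 11/(2ω_n) = 1.2.

ω_n = 4.59 rad/s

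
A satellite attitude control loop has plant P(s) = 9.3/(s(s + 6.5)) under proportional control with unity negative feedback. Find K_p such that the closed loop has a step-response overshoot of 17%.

From %OS = 100·exp(−πζ/√(1−ζ²)) = 17%, ζ = −ln(0.17)/√(π²+ln²(0.17)) = 0.4913.
Characteristic equation s² + 6.5s + 9.3K_p = 0 gives ζ = 6.5/(2√(9.3K_p)).
Setting ζ = 0.4913: √(9.3K_p) = 6.5/(2·0.4913) = 6.615, so K_p = 43.76/9.3 = 4.71.

K_p = 4.71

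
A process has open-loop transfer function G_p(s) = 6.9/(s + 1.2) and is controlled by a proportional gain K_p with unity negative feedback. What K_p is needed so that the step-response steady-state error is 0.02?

K_p = 8.52

The loop is type 0, so e_ss(step) = 1/(1 + K_pos) with K_pos = K_p·G_p(0).
G_p(0) = 5.75. Require 1/(1 + K_p·5.75) = 0.02, so 1 + 5.75·K_p = 50.
K_p = (50 − 1)/5.75 = 8.52.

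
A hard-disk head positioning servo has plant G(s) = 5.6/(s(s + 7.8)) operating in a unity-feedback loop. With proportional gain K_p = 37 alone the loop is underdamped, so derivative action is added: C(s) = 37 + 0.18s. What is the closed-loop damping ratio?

ζ = 0.306

Forward path: (37 + 0.18s)·5.6/(s(s+7.8)). The closed-loop characteristic equation is s² + (7.8 + 5.6·0.18)s + 5.6·37 = 0.
That is s² + 8.808s + 207.2 = 0, so ω_n = 14.39 rad/s and ζ = 8.808/(2·14.39) = 0.306.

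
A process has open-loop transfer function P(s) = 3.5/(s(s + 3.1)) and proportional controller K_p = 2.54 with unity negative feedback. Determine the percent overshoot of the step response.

From 1 + K_pP(s) = 0: s² + 3.1s + 8.89 = 0 ⇒ ω_n = 2.982, ζ = 0.5199.
%OS = 100·exp(−πζ/√(1−ζ²)) = 100·exp(−π·0.5199/√0.7298) = 14.8%.

14.8%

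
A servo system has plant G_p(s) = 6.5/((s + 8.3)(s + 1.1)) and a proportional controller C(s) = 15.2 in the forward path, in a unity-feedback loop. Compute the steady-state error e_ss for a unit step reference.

0.0846

The loop is type 0. Static position error constant K_pos = C(0)·G_p(0) = 15.2·0.7119 = 10.82.
Steady-state error to a unit step: e_ss = 1/(1+K_pos) = 1/11.82 = 0.0846.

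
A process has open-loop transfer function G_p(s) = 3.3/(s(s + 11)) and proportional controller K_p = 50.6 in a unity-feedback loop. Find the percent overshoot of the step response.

From 1 + K_pG_p(s) = 0: s² + 11s + 167 = 0 ⇒ ω_n = 12.92, ζ = 0.4256.
%OS = 100·exp(−πζ/√(1−ζ²)) = 100·exp(−π·0.4256/√0.8188) = 22.8%.

22.8%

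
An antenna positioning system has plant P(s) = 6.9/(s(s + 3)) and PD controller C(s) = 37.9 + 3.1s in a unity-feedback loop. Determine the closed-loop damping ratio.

ζ = 0.754

Forward path: (37.9 + 3.1s)·6.9/(s(s+3)). The closed-loop characteristic equation is s² + (3 + 6.9·3.1)s + 6.9·37.9 = 0.
That is s² + 24.39s + 261.5 = 0, so ω_n = 16.17 rad/s and ζ = 24.39/(2·16.17) = 0.7541.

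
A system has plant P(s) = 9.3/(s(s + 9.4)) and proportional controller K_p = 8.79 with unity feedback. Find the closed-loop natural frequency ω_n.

ω_n = 9.04 rad/s

With unity feedback the closed-loop characteristic equation is s² + 9.4s + 8.79·9.3 = s² + 9.4s + 81.75 = 0.
Matching s² + 2ζω_n s + ω_n²: ω_n = √81.75 = 9.041 rad/s and 2ζω_n = 9.4, so ζ = 9.4/(2·9.041) = 0.52.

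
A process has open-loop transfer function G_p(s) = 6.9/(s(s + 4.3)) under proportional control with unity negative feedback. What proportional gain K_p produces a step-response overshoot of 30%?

From %OS = 100·exp(−πζ/√(1−ζ²)) = 30%, ζ = −ln(0.3)/√(π²+ln²(0.3)) = 0.3579.
Characteristic equation s² + 4.3s + 6.9K_p = 0 gives ζ = 4.3/(2√(6.9K_p)).
Setting ζ = 0.3579: √(6.9K_p) = 4.3/(2·0.3579) = 6.008, so K_p = 36.1/6.9 = 5.23.

K_p = 5.23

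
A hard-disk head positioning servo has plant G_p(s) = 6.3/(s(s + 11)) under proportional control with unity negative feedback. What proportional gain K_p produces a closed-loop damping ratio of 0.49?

K_p = 20

Closed-loop characteristic equation: s² + 11s + K_p·6.3 = 0.
So ω_n = √(6.3K_p) and 2ζω_n = 11, giving ζ = 11/(2√(6.3K_p)).
Setting ζ = 0.49: √(6.3K_p) = 11/(2·0.49) = 11.22, so K_p = 126/6.3 = 20.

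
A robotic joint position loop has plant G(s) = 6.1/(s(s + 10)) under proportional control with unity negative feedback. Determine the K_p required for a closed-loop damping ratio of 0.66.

Closed-loop characteristic equation: s² + 10s + K_p·6.1 = 0.
So ω_n = √(6.1K_p) and 2ζω_n = 10, giving ζ = 10/(2√(6.1K_p)).
Setting ζ = 0.66: √(6.1K_p) = 10/(2·0.66) = 7.576, so K_p = 57.39/6.1 = 9.41.

K_p = 9.41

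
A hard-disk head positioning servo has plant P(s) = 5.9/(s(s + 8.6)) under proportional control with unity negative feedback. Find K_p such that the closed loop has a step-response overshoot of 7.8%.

From %OS = 100·exp(−πζ/√(1−ζ²)) = 7.8%, ζ = −ln(0.078)/√(π²+ln²(0.078)) = 0.6304.
Characteristic equation s² + 8.6s + 5.9K_p = 0 gives ζ = 8.6/(2√(5.9K_p)).
Setting ζ = 0.6304: √(5.9K_p) = 8.6/(2·0.6304) = 6.821, so K_p = 46.53/5.9 = 7.89.

K_p = 7.89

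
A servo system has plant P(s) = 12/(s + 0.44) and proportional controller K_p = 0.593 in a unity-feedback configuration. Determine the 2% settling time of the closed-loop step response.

Closed-loop transfer function: T(s) = K_p·P(s)/(1 + K_p·P(s)) = 7.116/(s + 0.44 + 7.116) = 7.116/(s + 7.556).
Time constant τ = 1/7.556 = 0.1323 s, so the 2% settling time is about 4τ = 0.529 s.

T_s ≈ 0.529 s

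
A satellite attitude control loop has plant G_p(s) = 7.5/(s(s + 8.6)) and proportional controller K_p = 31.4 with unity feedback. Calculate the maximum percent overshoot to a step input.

40%

From 1 + K_pG_p(s) = 0: s² + 8.6s + 235.5 = 0 ⇒ ω_n = 15.35, ζ = 0.2802.
%OS = 100·exp(−πζ/√(1−ζ²)) = 100·exp(−π·0.2802/√0.9215) = 40%.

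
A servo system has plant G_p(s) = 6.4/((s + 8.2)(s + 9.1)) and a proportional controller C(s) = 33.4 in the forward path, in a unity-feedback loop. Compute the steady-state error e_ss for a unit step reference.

0.259

The loop is type 0. Static position error constant K_pos = C(0)·G_p(0) = 33.4·0.08577 = 2.865.
Steady-state error to a unit step: e_ss = 1/(1+K_pos) = 1/3.865 = 0.259.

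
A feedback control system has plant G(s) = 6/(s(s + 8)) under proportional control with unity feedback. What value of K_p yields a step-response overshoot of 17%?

From %OS = 100·exp(−πζ/√(1−ζ²)) = 17%, ζ = −ln(0.17)/√(π²+ln²(0.17)) = 0.4913.
Characteristic equation s² + 8s + 6K_p = 0 gives ζ = 8/(2√(6K_p)).
Setting ζ = 0.4913: √(6K_p) = 8/(2·0.4913) = 8.142, so K_p = 66.29/6 = 11.

K_p = 11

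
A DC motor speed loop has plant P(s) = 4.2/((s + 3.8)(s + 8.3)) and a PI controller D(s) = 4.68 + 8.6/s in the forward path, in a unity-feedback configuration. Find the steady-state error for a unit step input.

The open loop D(s)P(s) has a pole at the origin (type 1), so the static position error constant is infinite and e_ss = 1/(1+∞) = 0.

0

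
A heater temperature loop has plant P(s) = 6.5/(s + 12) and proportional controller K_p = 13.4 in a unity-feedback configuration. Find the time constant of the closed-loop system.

τ = 0.0101 s

Closed-loop transfer function: T(s) = K_p·P(s)/(1 + K_p·P(s)) = 87.1/(s + 12 + 87.1) = 87.1/(s + 99.1).
Time constant τ = 1/99.1 = 0.0101 s.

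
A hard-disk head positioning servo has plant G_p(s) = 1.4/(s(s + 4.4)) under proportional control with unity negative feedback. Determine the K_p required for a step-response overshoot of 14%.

From %OS = 100·exp(−πζ/√(1−ζ²)) = 14%, ζ = −ln(0.14)/√(π²+ln²(0.14)) = 0.5305.
Characteristic equation s² + 4.4s + 1.4K_p = 0 gives ζ = 4.4/(2√(1.4K_p)).
Setting ζ = 0.5305: √(1.4K_p) = 4.4/(2·0.5305) = 4.147, so K_p = 17.2/1.4 = 12.3.

K_p = 12.3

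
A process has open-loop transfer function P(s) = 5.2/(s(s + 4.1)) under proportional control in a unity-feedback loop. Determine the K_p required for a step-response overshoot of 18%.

From %OS = 100·exp(−πζ/√(1−ζ²)) = 18%, ζ = −ln(0.18)/√(π²+ln²(0.18)) = 0.4791.
Characteristic equation s² + 4.1s + 5.2K_p = 0 gives ζ = 4.1/(2√(5.2K_p)).
Setting ζ = 0.4791: √(5.2K_p) = 4.1/(2·0.4791) = 4.279, so K_p = 18.31/5.2 = 3.52.

K_p = 3.52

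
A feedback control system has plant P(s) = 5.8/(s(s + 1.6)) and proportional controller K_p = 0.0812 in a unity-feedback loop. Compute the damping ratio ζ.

The closed-loop denominator is s(s+1.6) + 0.0812·5.8 = s² + 1.6s + 0.471.
Matching s² + 2ζω_n s + ω_n²: ω_n = √0.471 = 0.6863 rad/s and 2ζω_n = 1.6, so ζ = 1.6/(2·0.6863) = 1.17.

ζ = 1.17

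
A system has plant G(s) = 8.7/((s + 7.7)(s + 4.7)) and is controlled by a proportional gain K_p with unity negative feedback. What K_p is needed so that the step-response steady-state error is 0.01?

K_p = 412

For a type-0 loop with proportional control, e_ss = 1/(1 + K_p·G(0)).
G(0) = 0.2404. Require 1/(1 + K_p·0.2404) = 0.01, so 1 + 0.2404·K_p = 100.
K_p = (100 − 1)/0.2404 = 412.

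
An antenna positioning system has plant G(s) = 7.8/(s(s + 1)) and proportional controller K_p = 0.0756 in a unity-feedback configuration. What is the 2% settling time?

T_s ≈ 8 s

From 1 + K_pG(s) = 0: s² + 1s + 0.5897 = 0 ⇒ ω_n = 0.7679, ζ = 0.6511.
2% settling time T_s ≈ 4/(ζω_n) = 4/0.5 = 8 s.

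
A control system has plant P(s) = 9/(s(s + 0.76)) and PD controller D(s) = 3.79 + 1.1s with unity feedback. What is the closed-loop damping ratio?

ζ = 0.913

Forward path: (3.79 + 1.1s)·9/(s(s+0.76)). The closed-loop characteristic equation is s² + (0.76 + 9·1.1)s + 9·3.79 = 0.
That is s² + 10.66s + 34.11 = 0, so ω_n = 5.84 rad/s and ζ = 10.66/(2·5.84) = 0.9126.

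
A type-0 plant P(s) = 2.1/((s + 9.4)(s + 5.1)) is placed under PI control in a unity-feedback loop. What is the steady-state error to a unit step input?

0

The PI controller's integrator makes the forward path type 1, so e_ss to a step is zero.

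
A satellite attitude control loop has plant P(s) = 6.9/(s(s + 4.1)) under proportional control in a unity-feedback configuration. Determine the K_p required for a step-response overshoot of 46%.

From %OS = 100·exp(−πζ/√(1−ζ²)) = 46%, ζ = −ln(0.46)/√(π²+ln²(0.46)) = 0.24.
Characteristic equation s² + 4.1s + 6.9K_p = 0 gives ζ = 4.1/(2√(6.9K_p)).
Setting ζ = 0.24: √(6.9K_p) = 4.1/(2·0.24) = 8.543, so K_p = 72.99/6.9 = 10.6.

K_p = 10.6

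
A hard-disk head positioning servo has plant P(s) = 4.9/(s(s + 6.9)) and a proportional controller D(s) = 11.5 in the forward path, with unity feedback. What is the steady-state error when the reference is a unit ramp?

The loop has one pole at the origin (type 1). Velocity error constant K_v = lim_{s→0} s·D(s)P(s) = 11.5·4.9/6.9 = 8.167.
Steady-state error to a unit ramp: e_ss = 1/K_v = 0.122.

0.122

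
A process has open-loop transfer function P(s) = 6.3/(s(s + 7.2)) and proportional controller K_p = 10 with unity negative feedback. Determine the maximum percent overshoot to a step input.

20.2%

The closed-loop denominator s² + 7.2s + 63 gives ω_n = √63 = 7.937 and ζ = 7.2/(2ω_n) = 0.4536.
%OS = 100·exp(−πζ/√(1−ζ²)) = 100·exp(−π·0.4536/√0.7943) = 20.2%.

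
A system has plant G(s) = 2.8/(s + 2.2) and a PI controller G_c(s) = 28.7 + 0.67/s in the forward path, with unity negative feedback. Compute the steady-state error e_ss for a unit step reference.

0

The open loop G_c(s)G(s) has a pole at the origin (type 1), so the static position error constant is infinite and e_ss = 1/(1+∞) = 0.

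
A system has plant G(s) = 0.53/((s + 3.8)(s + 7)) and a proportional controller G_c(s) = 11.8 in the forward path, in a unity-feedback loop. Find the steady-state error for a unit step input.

0.81

The loop is type 0. Static position error constant K_pos = G_c(0)·G(0) = 11.8·0.01992 = 0.2351.
Steady-state error to a unit step: e_ss = 1/(1+K_pos) = 1/1.235 = 0.81.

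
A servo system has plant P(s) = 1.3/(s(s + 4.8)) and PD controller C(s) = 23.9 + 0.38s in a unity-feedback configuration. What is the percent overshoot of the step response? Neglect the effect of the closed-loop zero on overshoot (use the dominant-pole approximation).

18.4%

Forward path: (23.9 + 0.38s)·1.3/(s(s+4.8)). The closed-loop characteristic equation is s² + (4.8 + 1.3·0.38)s + 1.3·23.9 = 0.
That is s² + 5.294s + 31.07 = 0, so ω_n = 5.574 rad/s and ζ = 5.294/(2·5.574) = 0.4749.
%OS = 100·exp(−πζ/√(1−ζ²)) = 18.4%.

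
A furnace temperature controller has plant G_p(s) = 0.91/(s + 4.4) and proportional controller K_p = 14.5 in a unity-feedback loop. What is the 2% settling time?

Closed-loop transfer function: T(s) = K_p·G_p(s)/(1 + K_p·G_p(s)) = 13.2/(s + 4.4 + 13.2) = 13.2/(s + 17.59).
Time constant τ = 1/17.59 = 0.05683 s, so the 2% settling time is about 4τ = 0.227 s.

T_s ≈ 0.227 s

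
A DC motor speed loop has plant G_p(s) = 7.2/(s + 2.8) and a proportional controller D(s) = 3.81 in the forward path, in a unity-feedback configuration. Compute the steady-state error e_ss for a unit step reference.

0.0926

The loop is type 0. Static position error constant K_pos = D(0)·G_p(0) = 3.81·2.571 = 9.797.
Steady-state error to a unit step: e_ss = 1/(1+K_pos) = 1/10.8 = 0.0926.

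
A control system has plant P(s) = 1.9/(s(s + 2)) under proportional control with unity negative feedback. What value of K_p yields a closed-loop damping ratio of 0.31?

K_p = 5.48

Closed-loop characteristic equation: s² + 2s + K_p·1.9 = 0.
So ω_n = √(1.9K_p) and 2ζω_n = 2, giving ζ = 2/(2√(1.9K_p)).
Setting ζ = 0.31: √(1.9K_p) = 2/(2·0.31) = 3.226, so K_p = 10.41/1.9 = 5.48.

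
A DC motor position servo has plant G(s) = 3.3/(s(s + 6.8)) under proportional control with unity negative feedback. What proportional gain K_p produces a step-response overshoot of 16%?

From %OS = 100·exp(−πζ/√(1−ζ²)) = 16%, ζ = −ln(0.16)/√(π²+ln²(0.16)) = 0.5039.
Characteristic equation s² + 6.8s + 3.3K_p = 0 gives ζ = 6.8/(2√(3.3K_p)).
Setting ζ = 0.5039: √(3.3K_p) = 6.8/(2·0.5039) = 6.748, so K_p = 45.53/3.3 = 13.8.

K_p = 13.8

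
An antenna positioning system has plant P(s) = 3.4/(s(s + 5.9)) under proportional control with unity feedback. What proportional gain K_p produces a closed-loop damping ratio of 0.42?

Closed-loop characteristic equation: s² + 5.9s + K_p·3.4 = 0.
So ω_n = √(3.4K_p) and 2ζω_n = 5.9, giving ζ = 5.9/(2√(3.4K_p)).
Setting ζ = 0.42: √(3.4K_p) = 5.9/(2·0.42) = 7.024, so K_p = 49.33/3.4 = 14.5.

K_p = 14.5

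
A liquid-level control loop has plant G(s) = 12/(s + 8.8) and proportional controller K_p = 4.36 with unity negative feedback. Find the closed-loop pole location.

s = -61.12

Closed-loop transfer function: T(s) = K_p·G(s)/(1 + K_p·G(s)) = 52.32/(s + 8.8 + 52.32) = 52.32/(s + 61.12).
The closed-loop pole is at s = −61.12.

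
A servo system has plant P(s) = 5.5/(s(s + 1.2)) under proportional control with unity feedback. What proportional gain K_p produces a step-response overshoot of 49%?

K_p = 1.33

From %OS = 100·exp(−πζ/√(1−ζ²)) = 49%, ζ = −ln(0.49)/√(π²+ln²(0.49)) = 0.2214.
Characteristic equation s² + 1.2s + 5.5K_p = 0 gives ζ = 1.2/(2√(5.5K_p)).
Setting ζ = 0.2214: √(5.5K_p) = 1.2/(2·0.2214) = 2.71, so K_p = 7.342/5.5 = 1.33.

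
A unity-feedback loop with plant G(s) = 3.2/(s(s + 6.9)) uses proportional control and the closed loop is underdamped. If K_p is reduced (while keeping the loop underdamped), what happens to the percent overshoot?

ζ = 6.9/(2√(3.2K_p)) rises as K_p falls; higher damping means less overshoot.

decrease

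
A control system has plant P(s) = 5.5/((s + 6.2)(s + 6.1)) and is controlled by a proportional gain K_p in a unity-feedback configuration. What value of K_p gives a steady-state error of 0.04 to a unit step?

K_p = 165

The loop is type 0, so e_ss(step) = 1/(1 + K_pos) with K_pos = K_p·P(0).
P(0) = 0.1454. Require 1/(1 + K_p·0.1454) = 0.04, so 1 + 0.1454·K_p = 25.
K_p = (25 − 1)/0.1454 = 165.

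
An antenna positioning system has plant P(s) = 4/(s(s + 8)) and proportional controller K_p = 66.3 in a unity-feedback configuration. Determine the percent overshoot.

The closed-loop denominator s² + 8s + 265.2 gives ω_n = √265.2 = 16.28 and ζ = 8/(2ω_n) = 0.2456.
%OS = 100·exp(−πζ/√(1−ζ²)) = 100·exp(−π·0.2456/√0.9397) = 45.1%.

45.1%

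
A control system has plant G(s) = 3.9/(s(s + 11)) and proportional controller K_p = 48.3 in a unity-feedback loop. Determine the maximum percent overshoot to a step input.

The closed-loop denominator s² + 11s + 188.4 gives ω_n = √188.4 = 13.72 and ζ = 11/(2ω_n) = 0.4007.
%OS = 100·exp(−πζ/√(1−ζ²)) = 100·exp(−π·0.4007/√0.8394) = 25.3%.

25.3%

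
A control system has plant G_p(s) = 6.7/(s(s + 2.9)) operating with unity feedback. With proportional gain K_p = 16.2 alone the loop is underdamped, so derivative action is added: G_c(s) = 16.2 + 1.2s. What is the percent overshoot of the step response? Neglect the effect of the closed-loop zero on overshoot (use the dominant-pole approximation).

Forward path: (16.2 + 1.2s)·6.7/(s(s+2.9)). The closed-loop characteristic equation is s² + (2.9 + 6.7·1.2)s + 6.7·16.2 = 0.
That is s² + 10.94s + 108.5 = 0, so ω_n = 10.42 rad/s and ζ = 10.94/(2·10.42) = 0.525.
%OS = 100·exp(−πζ/√(1−ζ²)) = 14.4%.

14.4%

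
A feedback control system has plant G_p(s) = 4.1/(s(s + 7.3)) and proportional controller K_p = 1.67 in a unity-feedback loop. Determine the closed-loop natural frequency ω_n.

ω_n = 2.62 rad/s

The closed-loop denominator is s(s+7.3) + 1.67·4.1 = s² + 7.3s + 6.847.
So ω_n² = 6.847 ⇒ ω_n = 2.617 rad/s, and ζ = 7.3/(2ω_n) = 1.39.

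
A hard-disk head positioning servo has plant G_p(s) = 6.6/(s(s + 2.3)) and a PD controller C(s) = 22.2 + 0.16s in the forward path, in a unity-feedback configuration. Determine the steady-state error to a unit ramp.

The loop has one pole at the origin (type 1). Velocity error constant K_v = lim_{s→0} s·C(s)G_p(s) = 22.2·6.6/2.3 = 63.7.
Steady-state error to a unit ramp: e_ss = 1/K_v = 0.0157.

0.0157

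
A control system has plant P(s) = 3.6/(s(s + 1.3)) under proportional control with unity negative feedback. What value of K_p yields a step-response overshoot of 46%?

K_p = 2.04

From %OS = 100·exp(−πζ/√(1−ζ²)) = 46%, ζ = −ln(0.46)/√(π²+ln²(0.46)) = 0.24.
Characteristic equation s² + 1.3s + 3.6K_p = 0 gives ζ = 1.3/(2√(3.6K_p)).
Setting ζ = 0.24: √(3.6K_p) = 1.3/(2·0.24) = 2.709, so K_p = 7.338/3.6 = 2.04.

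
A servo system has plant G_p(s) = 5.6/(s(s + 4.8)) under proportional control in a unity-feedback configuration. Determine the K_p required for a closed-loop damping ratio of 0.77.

Closed-loop characteristic equation: s² + 4.8s + K_p·5.6 = 0.
So ω_n = √(5.6K_p) and 2ζω_n = 4.8, giving ζ = 4.8/(2√(5.6K_p)).
Setting ζ = 0.77: √(5.6K_p) = 4.8/(2·0.77) = 3.117, so K_p = 9.715/5.6 = 1.73.

K_p = 1.73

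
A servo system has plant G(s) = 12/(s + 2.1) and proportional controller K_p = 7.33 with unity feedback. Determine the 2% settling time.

T_s ≈ 0.0444 s

Closed-loop transfer function: T(s) = K_p·G(s)/(1 + K_p·G(s)) = 87.96/(s + 2.1 + 87.96) = 87.96/(s + 90.06).
Time constant τ = 1/90.06 = 0.0111 s, so the 2% settling time is about 4τ = 0.0444 s.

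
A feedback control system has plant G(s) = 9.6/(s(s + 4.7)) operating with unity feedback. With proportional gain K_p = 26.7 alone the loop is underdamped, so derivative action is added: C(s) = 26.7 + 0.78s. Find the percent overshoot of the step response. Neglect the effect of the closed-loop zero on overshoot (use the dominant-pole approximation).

Forward path: (26.7 + 0.78s)·9.6/(s(s+4.7)). The closed-loop characteristic equation is s² + (4.7 + 9.6·0.78)s + 9.6·26.7 = 0.
That is s² + 12.19s + 256.3 = 0, so ω_n = 16.01 rad/s and ζ = 12.19/(2·16.01) = 0.3806.
%OS = 100·exp(−πζ/√(1−ζ²)) = 27.4%.

27.4%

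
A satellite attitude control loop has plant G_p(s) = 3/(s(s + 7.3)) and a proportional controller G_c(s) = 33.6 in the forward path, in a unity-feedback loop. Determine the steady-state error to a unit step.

The open loop G_c(s)G_p(s) has a pole at the origin (type 1), so the static position error constant is infinite and e_ss = 1/(1+∞) = 0.

0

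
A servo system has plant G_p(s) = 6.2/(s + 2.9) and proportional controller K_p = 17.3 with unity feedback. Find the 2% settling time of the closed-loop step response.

T_s ≈ 0.0363 s

Closed-loop transfer function: T(s) = K_p·G_p(s)/(1 + K_p·G_p(s)) = 107.3/(s + 2.9 + 107.3) = 107.3/(s + 110.2).
Time constant τ = 1/110.2 = 0.009078 s, so the 2% settling time is about 4τ = 0.0363 s.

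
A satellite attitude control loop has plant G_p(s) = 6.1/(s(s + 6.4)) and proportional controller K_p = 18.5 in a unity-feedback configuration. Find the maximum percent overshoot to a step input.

37.1%

Closed-loop characteristic equation: s² + 6.4s + 112.8 = 0, so ω_n = 10.62 rad/s and ζ = 6.4/(2·10.62) = 0.3012.
%OS = 100·exp(−πζ/√(1−ζ²)) = 100·exp(−π·0.3012/√0.9093) = 37.1%.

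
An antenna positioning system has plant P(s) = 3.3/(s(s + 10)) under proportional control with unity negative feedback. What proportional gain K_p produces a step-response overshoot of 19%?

From %OS = 100·exp(−πζ/√(1−ζ²)) = 19%, ζ = −ln(0.19)/√(π²+ln²(0.19)) = 0.4673.
Characteristic equation s² + 10s + 3.3K_p = 0 gives ζ = 10/(2√(3.3K_p)).
Setting ζ = 0.4673: √(3.3K_p) = 10/(2·0.4673) = 10.7, so K_p = 114.5/3.3 = 34.7.

K_p = 34.7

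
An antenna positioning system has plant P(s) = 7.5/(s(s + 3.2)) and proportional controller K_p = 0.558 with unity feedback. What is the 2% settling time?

T_s ≈ 2.5 s

From 1 + K_pP(s) = 0: s² + 3.2s + 4.185 = 0 ⇒ ω_n = 2.046, ζ = 0.7821.
2% settling time T_s ≈ 4/(ζω_n) = 4/1.6 = 2.5 s.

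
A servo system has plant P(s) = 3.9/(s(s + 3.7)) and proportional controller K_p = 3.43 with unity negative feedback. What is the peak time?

T_p = 0.996 s

The closed-loop denominator s² + 3.7s + 13.38 gives ω_n = √13.38 = 3.657 and ζ = 3.7/(2ω_n) = 0.5058.
Damped frequency ω_d = ω_n√(1−ζ²) = 3.155 rad/s, so peak time T_p = π/ω_d = 0.996 s.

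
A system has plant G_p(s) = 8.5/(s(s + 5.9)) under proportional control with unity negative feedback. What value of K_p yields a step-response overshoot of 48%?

From %OS = 100·exp(−πζ/√(1−ζ²)) = 48%, ζ = −ln(0.48)/√(π²+ln²(0.48)) = 0.2275.
Characteristic equation s² + 5.9s + 8.5K_p = 0 gives ζ = 5.9/(2√(8.5K_p)).
Setting ζ = 0.2275: √(8.5K_p) = 5.9/(2·0.2275) = 12.97, so K_p = 168.1/8.5 = 19.8.

K_p = 19.8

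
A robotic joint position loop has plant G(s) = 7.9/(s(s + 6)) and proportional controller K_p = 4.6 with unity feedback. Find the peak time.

T_p = 0.601 s

Closed-loop characteristic equation: s² + 6s + 36.34 = 0, so ω_n = 6.028 rad/s and ζ = 6/(2·6.028) = 0.4977.
Damped frequency ω_d = ω_n√(1−ζ²) = 5.229 rad/s, so peak time T_p = π/ω_d = 0.601 s.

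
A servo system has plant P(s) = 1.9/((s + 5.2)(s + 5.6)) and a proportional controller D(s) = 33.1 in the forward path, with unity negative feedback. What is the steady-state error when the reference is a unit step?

The loop is type 0. Static position error constant K_pos = D(0)·P(0) = 33.1·0.06525 = 2.16.
Steady-state error to a unit step: e_ss = 1/(1+K_pos) = 1/3.16 = 0.316.

0.316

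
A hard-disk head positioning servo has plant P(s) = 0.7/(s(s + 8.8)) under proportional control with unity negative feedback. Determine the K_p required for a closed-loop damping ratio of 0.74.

K_p = 50.5

Closed-loop characteristic equation: s² + 8.8s + K_p·0.7 = 0.
So ω_n = √(0.7K_p) and 2ζω_n = 8.8, giving ζ = 8.8/(2√(0.7K_p)).
Setting ζ = 0.74: √(0.7K_p) = 8.8/(2·0.74) = 5.946, so K_p = 35.35/0.7 = 50.5.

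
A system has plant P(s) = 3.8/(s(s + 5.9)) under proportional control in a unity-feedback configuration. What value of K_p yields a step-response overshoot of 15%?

K_p = 8.57

From %OS = 100·exp(−πζ/√(1−ζ²)) = 15%, ζ = −ln(0.15)/√(π²+ln²(0.15)) = 0.5169.
Characteristic equation s² + 5.9s + 3.8K_p = 0 gives ζ = 5.9/(2√(3.8K_p)).
Setting ζ = 0.5169: √(3.8K_p) = 5.9/(2·0.5169) = 5.707, so K_p = 32.57/3.8 = 8.57.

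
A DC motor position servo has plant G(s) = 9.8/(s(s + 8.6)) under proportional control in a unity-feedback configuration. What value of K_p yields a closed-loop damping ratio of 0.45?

Closed-loop characteristic equation: s² + 8.6s + K_p·9.8 = 0.
So ω_n = √(9.8K_p) and 2ζω_n = 8.6, giving ζ = 8.6/(2√(9.8K_p)).
Setting ζ = 0.45: √(9.8K_p) = 8.6/(2·0.45) = 9.556, so K_p = 91.31/9.8 = 9.32.

K_p = 9.32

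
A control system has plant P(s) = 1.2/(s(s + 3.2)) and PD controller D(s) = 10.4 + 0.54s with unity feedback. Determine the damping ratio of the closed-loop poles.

Forward path: (10.4 + 0.54s)·1.2/(s(s+3.2)). The closed-loop characteristic equation is s² + (3.2 + 1.2·0.54)s + 1.2·10.4 = 0.
That is s² + 3.848s + 12.48 = 0, so ω_n = 3.533 rad/s and ζ = 3.848/(2·3.533) = 0.5446.

ζ = 0.545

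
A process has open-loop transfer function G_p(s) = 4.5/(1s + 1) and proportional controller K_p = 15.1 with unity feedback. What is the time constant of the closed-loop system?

τ = 0.0145 s

Closed loop: T(s) = K_p·G_p/(1+K_p·G_p) = 67.95/(1s + 1 + 67.95), with pole at s = −(1 + 67.95)/1 = −68.95.
Closed-loop time constant τ = 1/68.95 = 0.0145 s.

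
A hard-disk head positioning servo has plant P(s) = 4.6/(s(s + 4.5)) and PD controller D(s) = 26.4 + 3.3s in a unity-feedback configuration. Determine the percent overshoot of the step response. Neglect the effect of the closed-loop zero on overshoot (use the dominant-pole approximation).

0.197%

Forward path: (26.4 + 3.3s)·4.6/(s(s+4.5)). The closed-loop characteristic equation is s² + (4.5 + 4.6·3.3)s + 4.6·26.4 = 0.
That is s² + 19.68s + 121.4 = 0, so ω_n = 11.02 rad/s and ζ = 19.68/(2·11.02) = 0.8929.
%OS = 100·exp(−πζ/√(1−ζ²)) = 0.197%.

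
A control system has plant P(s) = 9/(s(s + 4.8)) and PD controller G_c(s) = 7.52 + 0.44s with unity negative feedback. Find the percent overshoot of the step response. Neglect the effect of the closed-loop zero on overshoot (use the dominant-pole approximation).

Forward path: (7.52 + 0.44s)·9/(s(s+4.8)). The closed-loop characteristic equation is s² + (4.8 + 9·0.44)s + 9·7.52 = 0.
That is s² + 8.76s + 67.68 = 0, so ω_n = 8.227 rad/s and ζ = 8.76/(2·8.227) = 0.5324.
%OS = 100·exp(−πζ/√(1−ζ²)) = 13.9%.

13.9%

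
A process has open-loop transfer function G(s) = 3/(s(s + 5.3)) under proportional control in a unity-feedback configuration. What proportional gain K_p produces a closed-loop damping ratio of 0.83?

K_p = 3.4

Closed-loop characteristic equation: s² + 5.3s + K_p·3 = 0.
So ω_n = √(3K_p) and 2ζω_n = 5.3, giving ζ = 5.3/(2√(3K_p)).
Setting ζ = 0.83: √(3K_p) = 5.3/(2·0.83) = 3.193, so K_p = 10.19/3 = 3.4.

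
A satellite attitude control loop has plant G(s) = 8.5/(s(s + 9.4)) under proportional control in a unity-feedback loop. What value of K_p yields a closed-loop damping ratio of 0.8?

K_p = 4.06

Closed-loop characteristic equation: s² + 9.4s + K_p·8.5 = 0.
So ω_n = √(8.5K_p) and 2ζω_n = 9.4, giving ζ = 9.4/(2√(8.5K_p)).
Setting ζ = 0.8: √(8.5K_p) = 9.4/(2·0.8) = 5.875, so K_p = 34.52/8.5 = 4.06.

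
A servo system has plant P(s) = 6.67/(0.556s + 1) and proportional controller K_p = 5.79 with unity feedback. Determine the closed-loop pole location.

Closed loop: T(s) = K_p·P/(1+K_p·P) = 38.62/(0.556s + 1 + 38.62), with pole at s = −(1 + 38.62)/0.556 = −71.26.

s = -71.26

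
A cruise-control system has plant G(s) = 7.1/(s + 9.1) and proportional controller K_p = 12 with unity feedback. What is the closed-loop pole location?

Closed-loop transfer function: T(s) = K_p·G(s)/(1 + K_p·G(s)) = 85.2/(s + 9.1 + 85.2) = 85.2/(s + 94.3).
The closed-loop pole is at s = −94.3.

s = -94.3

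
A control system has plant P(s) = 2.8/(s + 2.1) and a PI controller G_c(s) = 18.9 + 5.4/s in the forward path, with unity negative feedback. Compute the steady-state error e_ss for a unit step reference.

0

The open loop G_c(s)P(s) has a pole at the origin (type 1), so the static position error constant is infinite and e_ss = 1/(1+∞) = 0.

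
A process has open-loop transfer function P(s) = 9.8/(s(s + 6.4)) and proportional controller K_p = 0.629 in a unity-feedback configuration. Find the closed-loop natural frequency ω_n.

ω_n = 2.48 rad/s

With unity feedback the closed-loop characteristic equation is s² + 6.4s + 0.629·9.8 = s² + 6.4s + 6.164 = 0.
Matching s² + 2ζω_n s + ω_n²: ω_n = √6.164 = 2.483 rad/s and 2ζω_n = 6.4, so ζ = 6.4/(2·2.483) = 1.29.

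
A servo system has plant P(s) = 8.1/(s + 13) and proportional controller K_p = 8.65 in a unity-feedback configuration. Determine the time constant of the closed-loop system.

τ = 0.012 s

Closed-loop transfer function: T(s) = K_p·P(s)/(1 + K_p·P(s)) = 70.06/(s + 13 + 70.06) = 70.06/(s + 83.06).
Time constant τ = 1/83.06 = 0.012 s.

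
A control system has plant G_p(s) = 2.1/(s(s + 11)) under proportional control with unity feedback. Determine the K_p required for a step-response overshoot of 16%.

From %OS = 100·exp(−πζ/√(1−ζ²)) = 16%, ζ = −ln(0.16)/√(π²+ln²(0.16)) = 0.5039.
Characteristic equation s² + 11s + 2.1K_p = 0 gives ζ = 11/(2√(2.1K_p)).
Setting ζ = 0.5039: √(2.1K_p) = 11/(2·0.5039) = 10.92, so K_p = 119.1/2.1 = 56.7.

K_p = 56.7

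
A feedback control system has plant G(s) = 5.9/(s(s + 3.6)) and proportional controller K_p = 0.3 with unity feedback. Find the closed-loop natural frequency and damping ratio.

ω_n = 1.33 rad/s, ζ = 1.35

1 + K_p·G(s) = 0 gives s² + 3.6s + 1.77 = 0.
So ω_n² = 1.77 ⇒ ω_n = 1.33 rad/s, and ζ = 3.6/(2ω_n) = 1.35.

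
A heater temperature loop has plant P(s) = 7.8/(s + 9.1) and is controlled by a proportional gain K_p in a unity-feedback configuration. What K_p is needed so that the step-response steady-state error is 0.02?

Steady-state error for a unit step on this type-0 loop is 1/(1 + K_p·P(0)).
P(0) = 0.8571. Require 1/(1 + K_p·0.8571) = 0.02, so 1 + 0.8571·K_p = 50.
K_p = (50 − 1)/0.8571 = 57.2.

K_p = 57.2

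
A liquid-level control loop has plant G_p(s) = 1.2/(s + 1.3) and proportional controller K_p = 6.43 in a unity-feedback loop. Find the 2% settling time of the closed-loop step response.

T_s ≈ 0.444 s

Closed-loop transfer function: T(s) = K_p·G_p(s)/(1 + K_p·G_p(s)) = 7.716/(s + 1.3 + 7.716) = 7.716/(s + 9.016).
Time constant τ = 1/9.016 = 0.1109 s, so the 2% settling time is about 4τ = 0.444 s.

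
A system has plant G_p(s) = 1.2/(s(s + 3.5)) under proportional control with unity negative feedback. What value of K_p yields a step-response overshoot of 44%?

From %OS = 100·exp(−πζ/√(1−ζ²)) = 44%, ζ = −ln(0.44)/√(π²+ln²(0.44)) = 0.2528.
Characteristic equation s² + 3.5s + 1.2K_p = 0 gives ζ = 3.5/(2√(1.2K_p)).
Setting ζ = 0.2528: √(1.2K_p) = 3.5/(2·0.2528) = 6.921, so K_p = 47.91/1.2 = 39.9.

K_p = 39.9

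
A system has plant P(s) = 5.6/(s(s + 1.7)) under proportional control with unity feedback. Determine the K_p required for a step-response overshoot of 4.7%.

K_p = 0.265

From %OS = 100·exp(−πζ/√(1−ζ²)) = 4.7%, ζ = −ln(0.047)/√(π²+ln²(0.047)) = 0.6975.
Characteristic equation s² + 1.7s + 5.6K_p = 0 gives ζ = 1.7/(2√(5.6K_p)).
Setting ζ = 0.6975: √(5.6K_p) = 1.7/(2·0.6975) = 1.219, so K_p = 1.485/5.6 = 0.265.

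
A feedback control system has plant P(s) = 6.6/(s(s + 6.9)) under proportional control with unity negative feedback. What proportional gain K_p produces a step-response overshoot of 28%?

K_p = 12.8

From %OS = 100·exp(−πζ/√(1−ζ²)) = 28%, ζ = −ln(0.28)/√(π²+ln²(0.28)) = 0.3755.
Characteristic equation s² + 6.9s + 6.6K_p = 0 gives ζ = 6.9/(2√(6.6K_p)).
Setting ζ = 0.3755: √(6.6K_p) = 6.9/(2·0.3755) = 9.187, so K_p = 84.4/6.6 = 12.8.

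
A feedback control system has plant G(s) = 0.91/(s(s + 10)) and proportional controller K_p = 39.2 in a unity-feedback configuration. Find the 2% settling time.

T_s ≈ 0.8 s

From 1 + K_pG(s) = 0: s² + 10s + 35.67 = 0 ⇒ ω_n = 5.973, ζ = 0.8372.
2% settling time T_s ≈ 4/(ζω_n) = 4/5 = 0.8 s.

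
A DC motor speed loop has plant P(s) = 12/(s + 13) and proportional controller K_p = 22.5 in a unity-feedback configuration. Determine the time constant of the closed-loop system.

τ = 0.00353 s

Closed-loop transfer function: T(s) = K_p·P(s)/(1 + K_p·P(s)) = 270/(s + 13 + 270) = 270/(s + 283).
Time constant τ = 1/283 = 0.00353 s.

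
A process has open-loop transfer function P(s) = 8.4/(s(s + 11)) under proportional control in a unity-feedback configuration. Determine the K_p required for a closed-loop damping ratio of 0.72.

Closed-loop characteristic equation: s² + 11s + K_p·8.4 = 0.
So ω_n = √(8.4K_p) and 2ζω_n = 11, giving ζ = 11/(2√(8.4K_p)).
Setting ζ = 0.72: √(8.4K_p) = 11/(2·0.72) = 7.639, so K_p = 58.35/8.4 = 6.95.

K_p = 6.95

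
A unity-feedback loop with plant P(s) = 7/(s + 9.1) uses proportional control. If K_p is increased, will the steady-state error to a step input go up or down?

e_ss = 1/(1 + K_p·P(0)); a larger K_p raises the denominator, so e_ss decreases.

decrease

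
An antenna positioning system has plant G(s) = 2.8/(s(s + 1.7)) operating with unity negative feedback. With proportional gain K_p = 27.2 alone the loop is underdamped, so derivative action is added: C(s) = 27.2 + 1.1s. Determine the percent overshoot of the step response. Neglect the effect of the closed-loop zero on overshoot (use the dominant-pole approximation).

Forward path: (27.2 + 1.1s)·2.8/(s(s+1.7)). The closed-loop characteristic equation is s² + (1.7 + 2.8·1.1)s + 2.8·27.2 = 0.
That is s² + 4.78s + 76.16 = 0, so ω_n = 8.727 rad/s and ζ = 4.78/(2·8.727) = 0.2739.
%OS = 100·exp(−πζ/√(1−ζ²)) = 40.9%.

40.9%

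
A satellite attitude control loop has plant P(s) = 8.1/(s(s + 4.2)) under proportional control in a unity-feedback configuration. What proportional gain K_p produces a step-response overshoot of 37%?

From %OS = 100·exp(−πζ/√(1−ζ²)) = 37%, ζ = −ln(0.37)/√(π²+ln²(0.37)) = 0.3017.
Characteristic equation s² + 4.2s + 8.1K_p = 0 gives ζ = 4.2/(2√(8.1K_p)).
Setting ζ = 0.3017: √(8.1K_p) = 4.2/(2·0.3017) = 6.96, so K_p = 48.44/8.1 = 5.98.

K_p = 5.98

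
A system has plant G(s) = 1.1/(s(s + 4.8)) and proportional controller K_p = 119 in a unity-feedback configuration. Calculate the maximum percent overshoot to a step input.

Closed-loop characteristic equation: s² + 4.8s + 130.9 = 0, so ω_n = 11.44 rad/s and ζ = 4.8/(2·11.44) = 0.2098.
%OS = 100·exp(−πζ/√(1−ζ²)) = 100·exp(−π·0.2098/√0.956) = 51%.

51%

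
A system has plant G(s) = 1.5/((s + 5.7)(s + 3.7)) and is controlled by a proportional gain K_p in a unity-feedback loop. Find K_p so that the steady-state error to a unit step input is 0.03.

For a type-0 loop with proportional control, e_ss = 1/(1 + K_p·G(0)).
G(0) = 0.07112. Require 1/(1 + K_p·0.07112) = 0.03, so 1 + 0.07112·K_p = 33.33.
K_p = (33.33 − 1)/0.07112 = 455.

K_p = 455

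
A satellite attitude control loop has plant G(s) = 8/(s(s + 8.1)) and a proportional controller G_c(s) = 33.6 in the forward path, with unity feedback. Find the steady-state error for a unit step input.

The open loop G_c(s)G(s) has a pole at the origin (type 1), so the static position error constant is infinite and e_ss = 1/(1+∞) = 0.

0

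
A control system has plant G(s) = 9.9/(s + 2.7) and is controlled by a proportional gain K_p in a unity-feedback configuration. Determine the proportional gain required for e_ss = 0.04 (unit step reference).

The loop is type 0, so e_ss(step) = 1/(1 + K_pos) with K_pos = K_p·G(0).
G(0) = 3.667. Require 1/(1 + K_p·3.667) = 0.04, so 1 + 3.667·K_p = 25.
K_p = (25 − 1)/3.667 = 6.55.

K_p = 6.55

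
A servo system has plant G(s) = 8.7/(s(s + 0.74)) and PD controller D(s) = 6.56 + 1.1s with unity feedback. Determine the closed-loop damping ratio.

ζ = 0.682

Forward path: (6.56 + 1.1s)·8.7/(s(s+0.74)). The closed-loop characteristic equation is s² + (0.74 + 8.7·1.1)s + 8.7·6.56 = 0.
That is s² + 10.31s + 57.07 = 0, so ω_n = 7.555 rad/s and ζ = 10.31/(2·7.555) = 0.6824.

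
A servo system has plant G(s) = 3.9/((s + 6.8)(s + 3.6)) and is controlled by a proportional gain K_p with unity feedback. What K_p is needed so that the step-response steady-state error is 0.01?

For a type-0 loop with proportional control, e_ss = 1/(1 + K_p·G(0)).
G(0) = 0.1593. Require 1/(1 + K_p·0.1593) = 0.01, so 1 + 0.1593·K_p = 100.
K_p = (100 − 1)/0.1593 = 621.

K_p = 621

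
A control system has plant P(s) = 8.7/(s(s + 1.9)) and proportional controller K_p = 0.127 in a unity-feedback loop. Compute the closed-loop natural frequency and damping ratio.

The closed-loop denominator is s(s+1.9) + 0.127·8.7 = s² + 1.9s + 1.105.
So ω_n² = 1.105 ⇒ ω_n = 1.051 rad/s, and ζ = 1.9/(2ω_n) = 0.904.

ω_n = 1.05 rad/s, ζ = 0.904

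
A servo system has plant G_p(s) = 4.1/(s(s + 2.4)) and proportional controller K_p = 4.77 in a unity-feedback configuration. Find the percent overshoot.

The closed-loop denominator s² + 2.4s + 19.56 gives ω_n = √19.56 = 4.422 and ζ = 2.4/(2ω_n) = 0.2714.
%OS = 100·exp(−πζ/√(1−ζ²)) = 100·exp(−π·0.2714/√0.9264) = 41.2%.

41.2%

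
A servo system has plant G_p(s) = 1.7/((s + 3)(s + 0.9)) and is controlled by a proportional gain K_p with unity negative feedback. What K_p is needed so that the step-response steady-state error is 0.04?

Steady-state error for a unit step on this type-0 loop is 1/(1 + K_p·G_p(0)).
G_p(0) = 0.6296. Require 1/(1 + K_p·0.6296) = 0.04, so 1 + 0.6296·K_p = 25.
K_p = (25 − 1)/0.6296 = 38.1.

K_p = 38.1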